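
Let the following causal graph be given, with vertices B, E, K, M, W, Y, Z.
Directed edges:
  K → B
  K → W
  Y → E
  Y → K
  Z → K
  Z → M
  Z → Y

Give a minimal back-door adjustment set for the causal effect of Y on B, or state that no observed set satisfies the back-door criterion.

desc(Y)\{Y}={B,E,K,W}; candidates ⊆ {M,Z}.
size 0: {}; under {} Y still reaches {B,K,M,W,Z} ∋ B.
{Z}: Y⊥B given {Z} in G with Y→· removed — back-door holds.

Y→B: minimal back-door set {Z}.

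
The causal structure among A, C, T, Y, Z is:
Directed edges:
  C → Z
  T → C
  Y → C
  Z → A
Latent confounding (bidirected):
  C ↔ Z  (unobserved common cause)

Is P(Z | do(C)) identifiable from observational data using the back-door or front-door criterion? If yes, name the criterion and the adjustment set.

P(Z|do(C)): not identifiable (no BD/FD set).

desc(C)\{C}={A,Z}; candidates ⊆ {T,Y}.
C↔Z: latent back-door arc(s) into C.
size 0: {}; under {} C still reaches {A,T,Y,Z} ∋ Z.
size 1: {T}, {Y}; under {T} C still reaches {A,Y,Z} ∋ Z.
size 2: {T,Y}; under {T,Y} C still reaches {A,Z} ∋ Z.
C↔Z cannot be blocked by any observed set — no back-door set.
No mediator lies on a directed C→…→Z path.
Neither criterion identifies P(Z|do(C)) in this graph.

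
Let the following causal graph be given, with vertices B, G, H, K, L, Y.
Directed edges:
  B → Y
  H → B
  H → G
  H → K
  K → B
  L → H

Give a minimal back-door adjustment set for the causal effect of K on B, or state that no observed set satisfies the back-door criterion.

desc(K)\{K}={B,Y}; candidates ⊆ {G,H,L}.
size 0: {}; under {} K still reaches {B,G,H,L,Y} ∋ B.
{H}: K⊥B given {H} in G with K→· removed — back-door holds.

K→B: minimal back-door set {H}.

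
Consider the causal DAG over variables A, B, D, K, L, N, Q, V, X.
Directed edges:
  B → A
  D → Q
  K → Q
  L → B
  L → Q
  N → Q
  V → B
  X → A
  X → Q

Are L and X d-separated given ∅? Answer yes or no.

Bayes-Ball from L | ∅ reaches {A,B,Q}.
X ∉ reach(L|∅) ⇒ L ⊥ X | ∅.

Yes — L ⊥ X | ∅.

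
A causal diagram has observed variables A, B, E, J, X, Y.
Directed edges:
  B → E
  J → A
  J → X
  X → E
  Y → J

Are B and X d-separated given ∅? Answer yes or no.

Bayes-Ball from B | ∅ reaches {E}.
X ∉ reach(B|∅) ⇒ B ⊥ X | ∅.

Yes — B ⊥ X | ∅.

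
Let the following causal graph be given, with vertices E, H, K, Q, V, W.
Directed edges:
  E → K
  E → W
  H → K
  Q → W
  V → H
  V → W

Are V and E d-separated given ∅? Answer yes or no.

Yes — V ⊥ E | ∅.

Bayes-Ball from V | ∅ reaches {H,K,W}.
E ∉ reach(V|∅) ⇒ V ⊥ E | ∅.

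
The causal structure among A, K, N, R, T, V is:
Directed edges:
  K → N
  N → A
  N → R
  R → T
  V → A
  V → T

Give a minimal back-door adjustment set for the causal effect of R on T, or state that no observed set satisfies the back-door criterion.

R→T: minimal back-door set ∅.

desc(R)\{R}={T}; candidates ⊆ {A,K,N,V}.
∅: R⊥T given ∅ in G with R→· removed — back-door holds.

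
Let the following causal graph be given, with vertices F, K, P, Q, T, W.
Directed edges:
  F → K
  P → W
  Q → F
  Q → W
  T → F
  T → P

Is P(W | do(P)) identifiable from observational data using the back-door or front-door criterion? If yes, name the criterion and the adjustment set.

P(W|do(P)): backdoor, adjust for ∅.

desc(P)\{P}={W}; candidates ⊆ {F,K,Q,T}.
∅: P⊥W given ∅ in G with P→· removed — back-door holds.
P(W|do(P)) = P(W|P) — no adjustment needed.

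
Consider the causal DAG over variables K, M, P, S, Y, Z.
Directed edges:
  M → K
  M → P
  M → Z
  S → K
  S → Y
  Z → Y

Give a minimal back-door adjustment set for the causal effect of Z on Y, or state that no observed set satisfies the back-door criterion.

Z→Y: minimal back-door set ∅.

desc(Z)\{Z}={Y}; candidates ⊆ {K,M,P,S}.
∅: Z⊥Y given ∅ in G with Z→· removed — back-door holds.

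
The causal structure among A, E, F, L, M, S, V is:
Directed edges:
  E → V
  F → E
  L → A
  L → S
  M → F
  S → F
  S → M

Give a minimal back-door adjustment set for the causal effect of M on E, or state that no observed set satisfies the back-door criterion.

desc(M)\{M}={E,F,V}; candidates ⊆ {A,L,S}.
size 0: {}; under {} M still reaches {A,E,F,L,S,V} ∋ E.
{S}: M⊥E given {S} in G with M→· removed — back-door holds.

M→E: minimal back-door set {S}.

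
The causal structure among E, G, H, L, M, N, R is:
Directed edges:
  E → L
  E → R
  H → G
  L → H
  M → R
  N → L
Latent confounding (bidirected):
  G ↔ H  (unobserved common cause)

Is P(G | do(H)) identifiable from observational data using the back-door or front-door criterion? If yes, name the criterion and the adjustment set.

P(G|do(H)): not identifiable (no BD/FD set).

desc(H)\{H}={G}; candidates ⊆ {E,L,M,N,R}.
H↔G: latent back-door arc(s) into H.
size 0: {}; under {} H still reaches {E,G,L,N,R} ∋ G.
size 1: {E}, {L}, {M} …(+2); under {E} H still reaches {G,L,N} ∋ G.
size 2: {E,L}, {E,M}, {E,N} …(+7); under {E,L} H still reaches {G} ∋ G.
H↔G cannot be blocked by any observed set — no back-door set.
No mediator lies on a directed H→…→G path.
Neither criterion identifies P(G|do(H)) in this graph.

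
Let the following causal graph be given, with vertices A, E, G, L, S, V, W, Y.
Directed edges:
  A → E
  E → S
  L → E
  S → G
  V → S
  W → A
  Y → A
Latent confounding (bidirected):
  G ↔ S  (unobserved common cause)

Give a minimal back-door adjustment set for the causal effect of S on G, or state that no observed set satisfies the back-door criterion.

S→G: no observed back-door set.

desc(S)\{S}={G}; candidates ⊆ {A,E,L,V,W,Y}.
S↔G: latent back-door arc(s) into S.
size 0: {}; under {} S still reaches {A,E,G,L,V,W,Y} ∋ G.
size 1: {A}, {E}, {L} …(+3); under {A} S still reaches {E,G,L,V} ∋ G.
size 2: {A,E}, {A,L}, {A,V} …(+12); under {A,E} S still reaches {G,V} ∋ G.
S↔G cannot be blocked by any observed set — no back-door set.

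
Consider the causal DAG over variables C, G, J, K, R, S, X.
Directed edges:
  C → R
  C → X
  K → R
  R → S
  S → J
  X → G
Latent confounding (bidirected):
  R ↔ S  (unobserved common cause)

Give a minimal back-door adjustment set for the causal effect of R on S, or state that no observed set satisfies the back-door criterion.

desc(R)\{R}={J,S}; candidates ⊆ {C,G,K,X}.
R↔S: latent back-door arc(s) into R.
size 0: {}; under {} R still reaches {C,G,J,K,S,X} ∋ S.
size 1: {C}, {G}, {K} …(+1); under {C} R still reaches {J,K,S} ∋ S.
size 2: {C,G}, {C,K}, {C,X} …(+3); under {C,G} R still reaches {J,K,S} ∋ S.
R↔S cannot be blocked by any observed set — no back-door set.

R→S: no observed back-door set.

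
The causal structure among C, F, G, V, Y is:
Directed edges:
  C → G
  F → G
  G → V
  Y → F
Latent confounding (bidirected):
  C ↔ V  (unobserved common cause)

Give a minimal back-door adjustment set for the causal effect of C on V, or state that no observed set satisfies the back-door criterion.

C→V: no observed back-door set.

desc(C)\{C}={G,V}; candidates ⊆ {F,Y}.
C↔V: latent back-door arc(s) into C.
size 0: {}; under {} C still reaches {V} ∋ V.
size 1: {F}, {Y}; under {F} C still reaches {V} ∋ V.
size 2: {F,Y}; under {F,Y} C still reaches {V} ∋ V.
C↔V cannot be blocked by any observed set — no back-door set.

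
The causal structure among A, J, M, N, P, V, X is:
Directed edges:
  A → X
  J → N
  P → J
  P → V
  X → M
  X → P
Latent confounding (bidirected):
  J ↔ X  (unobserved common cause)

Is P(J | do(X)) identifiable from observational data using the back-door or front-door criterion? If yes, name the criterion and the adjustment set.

P(J|do(X)): frontdoor, adjust for {P}.

desc(X)\{X}={J,M,N,P,V}; candidates ⊆ {A}.
X↔J: latent back-door arc(s) into X.
size 0: {}; under {} X still reaches {A,J,N} ∋ J.
size 1: {A}; under {A} X still reaches {J,N} ∋ J.
X↔J cannot be blocked by any observed set — no back-door set.
{P}: (i) intercepts every directed X→J path; (ii) no back-door X→{P}; (iii) {X} blocks every back-door {P}→J. Front-door holds.
P(J|do(X)) = Σ_{P} P(P|X) Σ_{X'} P(J|P,X')P(X').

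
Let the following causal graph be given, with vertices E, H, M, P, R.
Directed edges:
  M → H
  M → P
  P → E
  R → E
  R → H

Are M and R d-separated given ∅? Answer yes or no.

Bayes-Ball from M | ∅ reaches {E,H,P}.
R ∉ reach(M|∅) ⇒ M ⊥ R | ∅.

Yes — M ⊥ R | ∅.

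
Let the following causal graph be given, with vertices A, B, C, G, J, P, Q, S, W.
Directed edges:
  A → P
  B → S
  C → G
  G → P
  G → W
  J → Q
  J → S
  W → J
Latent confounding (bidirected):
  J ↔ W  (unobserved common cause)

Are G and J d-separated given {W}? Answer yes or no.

Bayes-Ball from G | {W} reaches {C,J,P,Q,S}.
J ∈ reach(G|{W}) ⇒ G ⊥̸ J | {W}.

No — G and J are d-connected given {W}.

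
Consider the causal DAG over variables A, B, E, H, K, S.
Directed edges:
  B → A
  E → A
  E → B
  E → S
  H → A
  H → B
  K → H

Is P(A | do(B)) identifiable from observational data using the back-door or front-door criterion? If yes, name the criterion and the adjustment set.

desc(B)\{B}={A}; candidates ⊆ {E,H,K,S}.
size 0: {}; under {} B still reaches {A,E,H,K,S} ∋ A.
size 1: {E}, {H}, {K} …(+1); under {E} B still reaches {A,H,K} ∋ A.
{E,H}: B⊥A given {E,H} in G with B→· removed — back-door holds.
P(A|do(B)) = Σ_{E,H} P(A|B,E,H)·P(E,H).

P(A|do(B)): backdoor, adjust for {E, H}.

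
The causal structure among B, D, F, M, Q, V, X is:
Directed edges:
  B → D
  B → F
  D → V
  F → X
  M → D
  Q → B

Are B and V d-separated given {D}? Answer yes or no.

Bayes-Ball from B | {D} reaches {F,M,Q,X}.
V ∉ reach(B|{D}) ⇒ B ⊥ V | {D}.

Yes — B ⊥ V | {D}.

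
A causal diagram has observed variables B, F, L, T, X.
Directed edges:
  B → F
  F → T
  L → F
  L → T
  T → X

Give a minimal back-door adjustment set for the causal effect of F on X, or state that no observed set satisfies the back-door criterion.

desc(F)\{F}={T,X}; candidates ⊆ {B,L}.
size 0: {}; under {} F still reaches {B,L,T,X} ∋ X.
{L}: F⊥X given {L} in G with F→· removed — back-door holds.

F→X: minimal back-door set {L}.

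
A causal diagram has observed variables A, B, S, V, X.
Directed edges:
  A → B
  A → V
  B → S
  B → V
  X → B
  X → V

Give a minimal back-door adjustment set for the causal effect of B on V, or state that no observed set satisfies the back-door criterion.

B→V: minimal back-door set {A, X}.

desc(B)\{B}={S,V}; candidates ⊆ {A,X}.
size 0: {}; under {} B still reaches {A,V,X} ∋ V.
size 1: {A}, {X}; under {A} B still reaches {V,X} ∋ V.
{A,X}: B⊥V given {A,X} in G with B→· removed — back-door holds.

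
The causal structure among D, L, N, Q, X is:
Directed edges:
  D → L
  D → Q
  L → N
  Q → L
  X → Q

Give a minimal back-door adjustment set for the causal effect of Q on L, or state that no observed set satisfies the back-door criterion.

Q→L: minimal back-door set {D}.

desc(Q)\{Q}={L,N}; candidates ⊆ {D,X}.
size 0: {}; under {} Q still reaches {D,L,N,X} ∋ L.
{D}: Q⊥L given {D} in G with Q→· removed — back-door holds.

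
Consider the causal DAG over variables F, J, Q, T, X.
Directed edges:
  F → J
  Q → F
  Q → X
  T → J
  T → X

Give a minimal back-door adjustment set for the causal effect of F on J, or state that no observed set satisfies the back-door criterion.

desc(F)\{F}={J}; candidates ⊆ {Q,T,X}.
∅: F⊥J given ∅ in G with F→· removed — back-door holds.

F→J: minimal back-door set ∅.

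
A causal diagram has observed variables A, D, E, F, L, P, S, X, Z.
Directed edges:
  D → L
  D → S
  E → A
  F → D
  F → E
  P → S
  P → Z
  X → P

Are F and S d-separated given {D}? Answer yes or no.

Yes — F ⊥ S | {D}.

Bayes-Ball from F | {D} reaches {A,E}.
S ∉ reach(F|{D}) ⇒ F ⊥ S | {D}.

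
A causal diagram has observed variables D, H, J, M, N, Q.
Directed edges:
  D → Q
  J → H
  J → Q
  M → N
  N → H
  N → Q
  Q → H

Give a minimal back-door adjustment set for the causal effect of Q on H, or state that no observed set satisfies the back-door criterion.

Q→H: minimal back-door set {J, N}.

desc(Q)\{Q}={H}; candidates ⊆ {D,J,M,N}.
size 0: {}; under {} Q still reaches {D,H,J,M,N} ∋ H.
size 1: {D}, {J}, {M} …(+1); under {D} Q still reaches {H,J,M,N} ∋ H.
{J,N}: Q⊥H given {J,N} in G with Q→· removed — back-door holds.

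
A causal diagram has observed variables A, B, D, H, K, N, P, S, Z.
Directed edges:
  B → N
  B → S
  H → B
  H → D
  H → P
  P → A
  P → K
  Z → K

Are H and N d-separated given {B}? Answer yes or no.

Yes — H ⊥ N | {B}.

Bayes-Ball from H | {B} reaches {A,D,K,P}.
N ∉ reach(H|{B}) ⇒ H ⊥ N | {B}.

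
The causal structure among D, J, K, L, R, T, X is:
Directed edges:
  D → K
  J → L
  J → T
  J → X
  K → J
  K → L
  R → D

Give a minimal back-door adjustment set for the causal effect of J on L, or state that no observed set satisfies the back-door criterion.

J→L: minimal back-door set {K}.

desc(J)\{J}={L,T,X}; candidates ⊆ {D,K,R}.
size 0: {}; under {} J still reaches {D,K,L,R} ∋ L.
{K}: J⊥L given {K} in G with J→· removed — back-door holds.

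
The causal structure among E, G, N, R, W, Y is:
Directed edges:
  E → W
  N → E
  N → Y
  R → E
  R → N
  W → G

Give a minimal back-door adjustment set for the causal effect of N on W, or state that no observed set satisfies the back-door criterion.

desc(N)\{N}={E,G,W,Y}; candidates ⊆ {R}.
size 0: {}; under {} N still reaches {E,G,R,W} ∋ W.
{R}: N⊥W given {R} in G with N→· removed — back-door holds.

N→W: minimal back-door set {R}.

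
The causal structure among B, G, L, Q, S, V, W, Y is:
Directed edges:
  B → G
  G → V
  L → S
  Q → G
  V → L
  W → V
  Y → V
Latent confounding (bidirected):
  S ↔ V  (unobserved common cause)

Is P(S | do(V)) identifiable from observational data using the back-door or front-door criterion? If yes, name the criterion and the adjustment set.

desc(V)\{V}={L,S}; candidates ⊆ {B,G,Q,W,Y}.
V↔S: latent back-door arc(s) into V.
size 0: {}; under {} V still reaches {B,G,Q,S,W,Y} ∋ S.
size 1: {B}, {G}, {Q} …(+2); under {B} V still reaches {G,Q,S,W,Y} ∋ S.
size 2: {B,G}, {B,Q}, {B,W} …(+7); under {B,G} V still reaches {S,W,Y} ∋ S.
V↔S cannot be blocked by any observed set — no back-door set.
{L}: (i) intercepts every directed V→S path; (ii) no back-door V→{L}; (iii) {V} blocks every back-door {L}→S. Front-door holds.
P(S|do(V)) = Σ_{L} P(L|V) Σ_{V'} P(S|L,V')P(V').

P(S|do(V)): frontdoor, adjust for {L}.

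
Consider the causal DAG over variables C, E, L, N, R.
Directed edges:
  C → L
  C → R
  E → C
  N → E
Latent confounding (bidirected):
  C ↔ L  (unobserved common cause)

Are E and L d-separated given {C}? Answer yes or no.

No — E and L are d-connected given {C}.

Bayes-Ball from E | {C} reaches {L,N}.
L ∈ reach(E|{C}) ⇒ E ⊥̸ L | {C}.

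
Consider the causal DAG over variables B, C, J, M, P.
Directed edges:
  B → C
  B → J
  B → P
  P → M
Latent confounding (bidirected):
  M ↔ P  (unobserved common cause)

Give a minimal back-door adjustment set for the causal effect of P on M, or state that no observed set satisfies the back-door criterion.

desc(P)\{P}={M}; candidates ⊆ {B,C,J}.
P↔M: latent back-door arc(s) into P.
size 0: {}; under {} P still reaches {B,C,J,M} ∋ M.
size 1: {B}, {C}, {J}; under {B} P still reaches {M} ∋ M.
size 2: {B,C}, {B,J}, {C,J}; under {B,C} P still reaches {M} ∋ M.
P↔M cannot be blocked by any observed set — no back-door set.

P→M: no observed back-door set.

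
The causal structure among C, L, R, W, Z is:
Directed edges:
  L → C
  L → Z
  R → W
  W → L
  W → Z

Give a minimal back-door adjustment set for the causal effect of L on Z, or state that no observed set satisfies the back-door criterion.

L→Z: minimal back-door set {W}.

desc(L)\{L}={C,Z}; candidates ⊆ {R,W}.
size 0: {}; under {} L still reaches {R,W,Z} ∋ Z.
{W}: L⊥Z given {W} in G with L→· removed — back-door holds.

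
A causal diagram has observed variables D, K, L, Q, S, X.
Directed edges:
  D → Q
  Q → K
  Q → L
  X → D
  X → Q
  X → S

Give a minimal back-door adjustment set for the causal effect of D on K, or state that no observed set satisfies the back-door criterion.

D→K: minimal back-door set {X}.

desc(D)\{D}={K,L,Q}; candidates ⊆ {S,X}.
size 0: {}; under {} D still reaches {K,L,Q,S,X} ∋ K.
{X}: D⊥K given {X} in G with D→· removed — back-door holds.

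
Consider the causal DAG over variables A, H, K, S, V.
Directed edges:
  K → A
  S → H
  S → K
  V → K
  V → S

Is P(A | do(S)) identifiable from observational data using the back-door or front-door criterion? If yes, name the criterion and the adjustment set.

P(A|do(S)): backdoor, adjust for {V}.

desc(S)\{S}={A,H,K}; candidates ⊆ {V}.
size 0: {}; under {} S still reaches {A,K,V} ∋ A.
{V}: S⊥A given {V} in G with S→· removed — back-door holds.
P(A|do(S)) = Σ_{V} P(A|S,V)·P(V).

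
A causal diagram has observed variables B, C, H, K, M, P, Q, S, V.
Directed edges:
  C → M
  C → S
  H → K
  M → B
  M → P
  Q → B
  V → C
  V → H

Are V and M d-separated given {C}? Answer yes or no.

Bayes-Ball from V | {C} reaches {H,K}.
M ∉ reach(V|{C}) ⇒ V ⊥ M | {C}.

Yes — V ⊥ M | {C}.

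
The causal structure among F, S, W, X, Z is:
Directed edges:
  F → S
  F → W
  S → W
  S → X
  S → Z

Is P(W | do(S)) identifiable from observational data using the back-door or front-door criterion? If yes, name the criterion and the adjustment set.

P(W|do(S)): backdoor, adjust for {F}.

desc(S)\{S}={W,X,Z}; candidates ⊆ {F}.
size 0: {}; under {} S still reaches {F,W} ∋ W.
{F}: S⊥W given {F} in G with S→· removed — back-door holds.
P(W|do(S)) = Σ_{F} P(W|S,F)·P(F).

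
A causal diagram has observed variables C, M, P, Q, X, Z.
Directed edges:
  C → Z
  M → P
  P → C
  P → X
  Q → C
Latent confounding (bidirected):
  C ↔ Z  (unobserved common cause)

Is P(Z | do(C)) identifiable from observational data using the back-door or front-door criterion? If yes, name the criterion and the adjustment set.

desc(C)\{C}={Z}; candidates ⊆ {M,P,Q,X}.
C↔Z: latent back-door arc(s) into C.
size 0: {}; under {} C still reaches {M,P,Q,X,Z} ∋ Z.
size 1: {M}, {P}, {Q} …(+1); under {M} C still reaches {P,Q,X,Z} ∋ Z.
size 2: {M,P}, {M,Q}, {M,X} …(+3); under {M,P} C still reaches {Q,Z} ∋ Z.
C↔Z cannot be blocked by any observed set — no back-door set.
No mediator lies on a directed C→…→Z path.
Neither criterion identifies P(Z|do(C)) in this graph.

P(Z|do(C)): not identifiable (no BD/FD set).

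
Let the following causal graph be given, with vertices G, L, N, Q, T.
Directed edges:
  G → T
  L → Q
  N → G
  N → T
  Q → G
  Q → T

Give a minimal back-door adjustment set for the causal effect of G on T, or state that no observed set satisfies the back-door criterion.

G→T: minimal back-door set {N, Q}.

desc(G)\{G}={T}; candidates ⊆ {L,N,Q}.
size 0: {}; under {} G still reaches {L,N,Q,T} ∋ T.
size 1: {L}, {N}, {Q}; under {L} G still reaches {N,Q,T} ∋ T.
{N,Q}: G⊥T given {N,Q} in G with G→· removed — back-door holds.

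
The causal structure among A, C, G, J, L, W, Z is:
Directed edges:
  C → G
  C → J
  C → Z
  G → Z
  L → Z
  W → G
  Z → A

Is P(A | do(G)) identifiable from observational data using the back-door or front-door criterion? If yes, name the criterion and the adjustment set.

desc(G)\{G}={A,Z}; candidates ⊆ {C,J,L,W}.
size 0: {}; under {} G still reaches {A,C,J,W,Z} ∋ A.
{C}: G⊥A given {C} in G with G→· removed — back-door holds.
P(A|do(G)) = Σ_{C} P(A|G,C)·P(C).

P(A|do(G)): backdoor, adjust for {C}.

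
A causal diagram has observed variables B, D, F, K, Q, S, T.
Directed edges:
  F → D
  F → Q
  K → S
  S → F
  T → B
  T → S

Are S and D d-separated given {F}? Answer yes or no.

Yes — S ⊥ D | {F}.

Bayes-Ball from S | {F} reaches {B,K,T}.
D ∉ reach(S|{F}) ⇒ S ⊥ D | {F}.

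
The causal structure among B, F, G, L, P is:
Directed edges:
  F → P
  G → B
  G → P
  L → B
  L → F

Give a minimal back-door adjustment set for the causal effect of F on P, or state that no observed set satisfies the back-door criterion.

F→P: minimal back-door set ∅.

desc(F)\{F}={P}; candidates ⊆ {B,G,L}.
∅: F⊥P given ∅ in G with F→· removed — back-door holds.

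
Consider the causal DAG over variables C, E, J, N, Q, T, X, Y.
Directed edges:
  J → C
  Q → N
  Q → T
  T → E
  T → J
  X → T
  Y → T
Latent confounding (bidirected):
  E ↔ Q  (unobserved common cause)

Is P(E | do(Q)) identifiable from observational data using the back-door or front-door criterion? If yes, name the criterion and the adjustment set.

P(E|do(Q)): frontdoor, adjust for {T}.

desc(Q)\{Q}={C,E,J,N,T}; candidates ⊆ {X,Y}.
Q↔E: latent back-door arc(s) into Q.
size 0: {}; under {} Q still reaches {E} ∋ E.
size 1: {X}, {Y}; under {X} Q still reaches {E} ∋ E.
size 2: {X,Y}; under {X,Y} Q still reaches {E} ∋ E.
Q↔E cannot be blocked by any observed set — no back-door set.
{T}: (i) intercepts every directed Q→E path; (ii) no back-door Q→{T}; (iii) {Q} blocks every back-door {T}→E. Front-door holds.
P(E|do(Q)) = Σ_{T} P(T|Q) Σ_{Q'} P(E|T,Q')P(Q').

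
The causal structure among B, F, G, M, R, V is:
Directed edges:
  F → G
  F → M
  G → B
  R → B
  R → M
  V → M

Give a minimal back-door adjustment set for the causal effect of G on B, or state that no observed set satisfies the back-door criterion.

G→B: minimal back-door set ∅.

desc(G)\{G}={B}; candidates ⊆ {F,M,R,V}.
∅: G⊥B given ∅ in G with G→· removed — back-door holds.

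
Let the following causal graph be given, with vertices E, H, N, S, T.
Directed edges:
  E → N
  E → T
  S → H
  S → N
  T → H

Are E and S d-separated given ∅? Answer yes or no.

Bayes-Ball from E | ∅ reaches {H,N,T}.
S ∉ reach(E|∅) ⇒ E ⊥ S | ∅.

Yes — E ⊥ S | ∅.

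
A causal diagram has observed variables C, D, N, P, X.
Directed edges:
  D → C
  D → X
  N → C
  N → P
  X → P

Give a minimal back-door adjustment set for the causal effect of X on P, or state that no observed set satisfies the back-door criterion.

X→P: minimal back-door set ∅.

desc(X)\{X}={P}; candidates ⊆ {C,D,N}.
∅: X⊥P given ∅ in G with X→· removed — back-door holds.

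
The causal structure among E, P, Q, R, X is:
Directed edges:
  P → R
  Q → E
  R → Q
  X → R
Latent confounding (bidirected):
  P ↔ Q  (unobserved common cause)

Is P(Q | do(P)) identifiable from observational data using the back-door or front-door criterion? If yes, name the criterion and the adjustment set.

desc(P)\{P}={E,Q,R}; candidates ⊆ {X}.
P↔Q: latent back-door arc(s) into P.
size 0: {}; under {} P still reaches {E,Q} ∋ Q.
size 1: {X}; under {X} P still reaches {E,Q} ∋ Q.
P↔Q cannot be blocked by any observed set — no back-door set.
{R}: (i) intercepts every directed P→Q path; (ii) no back-door P→{R}; (iii) {P} blocks every back-door {R}→Q. Front-door holds.
P(Q|do(P)) = Σ_{R} P(R|P) Σ_{P'} P(Q|R,P')P(P').

P(Q|do(P)): frontdoor, adjust for {R}.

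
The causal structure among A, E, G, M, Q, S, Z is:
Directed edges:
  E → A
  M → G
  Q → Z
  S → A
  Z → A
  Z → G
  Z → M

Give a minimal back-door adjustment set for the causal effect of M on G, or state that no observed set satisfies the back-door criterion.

M→G: minimal back-door set {Z}.

desc(M)\{M}={G}; candidates ⊆ {A,E,Q,S,Z}.
size 0: {}; under {} M still reaches {A,G,Q,Z} ∋ G.
{Z}: M⊥G given {Z} in G with M→· removed — back-door holds.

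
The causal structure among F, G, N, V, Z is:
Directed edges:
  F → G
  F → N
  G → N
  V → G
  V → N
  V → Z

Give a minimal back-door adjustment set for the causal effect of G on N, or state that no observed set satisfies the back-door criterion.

desc(G)\{G}={N}; candidates ⊆ {F,V,Z}.
size 0: {}; under {} G still reaches {F,N,V,Z} ∋ N.
size 1: {F}, {V}, {Z}; under {F} G still reaches {N,V,Z} ∋ N.
{F,V}: G⊥N given {F,V} in G with G→· removed — back-door holds.

G→N: minimal back-door set {F, V}.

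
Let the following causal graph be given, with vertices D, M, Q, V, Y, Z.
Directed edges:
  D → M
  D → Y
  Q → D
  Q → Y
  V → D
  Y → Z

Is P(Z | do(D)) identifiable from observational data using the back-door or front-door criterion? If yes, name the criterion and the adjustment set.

P(Z|do(D)): backdoor, adjust for {Q}.

desc(D)\{D}={M,Y,Z}; candidates ⊆ {Q,V}.
size 0: {}; under {} D still reaches {Q,V,Y,Z} ∋ Z.
{Q}: D⊥Z given {Q} in G with D→· removed — back-door holds.
P(Z|do(D)) = Σ_{Q} P(Z|D,Q)·P(Q).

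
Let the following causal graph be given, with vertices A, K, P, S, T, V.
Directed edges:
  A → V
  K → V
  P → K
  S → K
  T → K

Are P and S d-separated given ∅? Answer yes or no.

Yes — P ⊥ S | ∅.

Bayes-Ball from P | ∅ reaches {K,V}.
S ∉ reach(P|∅) ⇒ P ⊥ S | ∅.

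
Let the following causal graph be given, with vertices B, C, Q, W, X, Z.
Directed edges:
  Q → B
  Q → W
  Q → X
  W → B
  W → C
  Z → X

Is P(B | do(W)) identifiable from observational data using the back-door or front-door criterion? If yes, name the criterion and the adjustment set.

desc(W)\{W}={B,C}; candidates ⊆ {Q,X,Z}.
size 0: {}; under {} W still reaches {B,Q,X} ∋ B.
{Q}: W⊥B given {Q} in G with W→· removed — back-door holds.
P(B|do(W)) = Σ_{Q} P(B|W,Q)·P(Q).

P(B|do(W)): backdoor, adjust for {Q}.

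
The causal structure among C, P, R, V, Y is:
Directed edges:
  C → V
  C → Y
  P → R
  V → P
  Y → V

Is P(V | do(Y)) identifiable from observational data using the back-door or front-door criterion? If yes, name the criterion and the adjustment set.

P(V|do(Y)): backdoor, adjust for {C}.

desc(Y)\{Y}={P,R,V}; candidates ⊆ {C}.
size 0: {}; under {} Y still reaches {C,P,R,V} ∋ V.
{C}: Y⊥V given {C} in G with Y→· removed — back-door holds.
P(V|do(Y)) = Σ_{C} P(V|Y,C)·P(C).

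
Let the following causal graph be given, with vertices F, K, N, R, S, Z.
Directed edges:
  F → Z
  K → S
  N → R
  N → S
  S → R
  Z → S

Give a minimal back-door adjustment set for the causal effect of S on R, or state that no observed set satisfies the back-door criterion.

desc(S)\{S}={R}; candidates ⊆ {F,K,N,Z}.
size 0: {}; under {} S still reaches {F,K,N,R,Z} ∋ R.
{N}: S⊥R given {N} in G with S→· removed — back-door holds.

S→R: minimal back-door set {N}.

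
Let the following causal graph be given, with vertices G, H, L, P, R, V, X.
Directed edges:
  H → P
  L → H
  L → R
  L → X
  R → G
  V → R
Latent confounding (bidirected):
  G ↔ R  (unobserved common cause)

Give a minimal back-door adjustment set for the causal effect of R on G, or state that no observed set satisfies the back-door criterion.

R→G: no observed back-door set.

desc(R)\{R}={G}; candidates ⊆ {H,L,P,V,X}.
R↔G: latent back-door arc(s) into R.
size 0: {}; under {} R still reaches {G,H,L,P,V,X} ∋ G.
size 1: {H}, {L}, {P} …(+2); under {H} R still reaches {G,L,V,X} ∋ G.
size 2: {H,L}, {H,P}, {H,V} …(+7); under {H,L} R still reaches {G,V} ∋ G.
R↔G cannot be blocked by any observed set — no back-door set.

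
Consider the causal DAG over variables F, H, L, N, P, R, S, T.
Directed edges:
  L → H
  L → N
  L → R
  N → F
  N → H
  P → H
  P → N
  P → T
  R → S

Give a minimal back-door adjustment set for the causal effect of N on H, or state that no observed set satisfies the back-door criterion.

desc(N)\{N}={F,H}; candidates ⊆ {L,P,R,S,T}.
size 0: {}; under {} N still reaches {H,L,P,R,S,T} ∋ H.
size 1: {L}, {P}, {R} …(+2); under {L} N still reaches {H,P,T} ∋ H.
{L,P}: N⊥H given {L,P} in G with N→· removed — back-door holds.

N→H: minimal back-door set {L, P}.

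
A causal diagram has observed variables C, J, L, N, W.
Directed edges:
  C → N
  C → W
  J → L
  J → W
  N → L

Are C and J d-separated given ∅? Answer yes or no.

Yes — C ⊥ J | ∅.

Bayes-Ball from C | ∅ reaches {L,N,W}.
J ∉ reach(C|∅) ⇒ C ⊥ J | ∅.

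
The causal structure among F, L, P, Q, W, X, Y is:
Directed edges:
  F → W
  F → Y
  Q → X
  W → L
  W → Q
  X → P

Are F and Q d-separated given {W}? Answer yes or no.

Bayes-Ball from F | {W} reaches {Y}.
Q ∉ reach(F|{W}) ⇒ F ⊥ Q | {W}.

Yes — F ⊥ Q | {W}.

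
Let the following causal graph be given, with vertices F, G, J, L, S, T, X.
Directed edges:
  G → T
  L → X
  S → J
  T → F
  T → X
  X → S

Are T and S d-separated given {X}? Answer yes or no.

Yes — T ⊥ S | {X}.

Bayes-Ball from T | {X} reaches {F,G,L}.
S ∉ reach(T|{X}) ⇒ T ⊥ S | {X}.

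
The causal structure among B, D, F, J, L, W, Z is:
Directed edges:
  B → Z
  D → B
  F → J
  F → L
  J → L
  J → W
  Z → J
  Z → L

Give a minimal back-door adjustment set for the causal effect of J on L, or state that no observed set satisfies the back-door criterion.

desc(J)\{J}={L,W}; candidates ⊆ {B,D,F,Z}.
size 0: {}; under {} J still reaches {B,D,F,L,Z} ∋ L.
size 1: {B}, {D}, {F} …(+1); under {B} J still reaches {F,L,Z} ∋ L.
{F,Z}: J⊥L given {F,Z} in G with J→· removed — back-door holds.

J→L: minimal back-door set {F, Z}.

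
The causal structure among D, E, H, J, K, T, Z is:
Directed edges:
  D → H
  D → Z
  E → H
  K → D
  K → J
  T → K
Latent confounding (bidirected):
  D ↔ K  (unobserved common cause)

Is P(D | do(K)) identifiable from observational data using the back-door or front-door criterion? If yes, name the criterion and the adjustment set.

P(D|do(K)): not identifiable (no BD/FD set).

desc(K)\{K}={D,H,J,Z}; candidates ⊆ {E,T}.
K↔D: latent back-door arc(s) into K.
size 0: {}; under {} K still reaches {D,H,T,Z} ∋ D.
size 1: {E}, {T}; under {E} K still reaches {D,H,T,Z} ∋ D.
size 2: {E,T}; under {E,T} K still reaches {D,H,Z} ∋ D.
K↔D cannot be blocked by any observed set — no back-door set.
No mediator lies on a directed K→…→D path.
Neither criterion identifies P(D|do(K)) in this graph.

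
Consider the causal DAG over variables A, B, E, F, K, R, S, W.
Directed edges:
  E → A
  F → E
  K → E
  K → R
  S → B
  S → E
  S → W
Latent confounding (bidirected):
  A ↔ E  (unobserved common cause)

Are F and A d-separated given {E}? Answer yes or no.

Bayes-Ball from F | {E} reaches {A,B,K,R,S,W}.
A ∈ reach(F|{E}) ⇒ F ⊥̸ A | {E}.

No — F and A are d-connected given {E}.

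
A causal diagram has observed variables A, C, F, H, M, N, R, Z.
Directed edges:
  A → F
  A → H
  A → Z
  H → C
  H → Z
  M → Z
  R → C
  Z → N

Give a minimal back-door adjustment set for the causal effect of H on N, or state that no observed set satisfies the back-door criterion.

desc(H)\{H}={C,N,Z}; candidates ⊆ {A,F,M,R}.
size 0: {}; under {} H still reaches {A,F,N,Z} ∋ N.
{A}: H⊥N given {A} in G with H→· removed — back-door holds.

H→N: minimal back-door set {A}.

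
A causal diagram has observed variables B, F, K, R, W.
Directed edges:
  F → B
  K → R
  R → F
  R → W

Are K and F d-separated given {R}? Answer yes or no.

Bayes-Ball from K | {R} reaches ∅.
F ∉ reach(K|{R}) ⇒ K ⊥ F | {R}.

Yes — K ⊥ F | {R}.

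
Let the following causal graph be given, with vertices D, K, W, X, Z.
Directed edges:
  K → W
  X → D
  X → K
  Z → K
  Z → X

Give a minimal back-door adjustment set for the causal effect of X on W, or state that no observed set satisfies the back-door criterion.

X→W: minimal back-door set {Z}.

desc(X)\{X}={D,K,W}; candidates ⊆ {Z}.
size 0: {}; under {} X still reaches {K,W,Z} ∋ W.
{Z}: X⊥W given {Z} in G with X→· removed — back-door holds.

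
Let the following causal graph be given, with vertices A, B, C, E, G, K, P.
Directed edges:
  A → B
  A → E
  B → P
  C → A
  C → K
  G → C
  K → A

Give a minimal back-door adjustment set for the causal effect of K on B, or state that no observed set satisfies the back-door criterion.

desc(K)\{K}={A,B,E,P}; candidates ⊆ {C,G}.
size 0: {}; under {} K still reaches {A,B,C,E,G,P} ∋ B.
{C}: K⊥B given {C} in G with K→· removed — back-door holds.

K→B: minimal back-door set {C}.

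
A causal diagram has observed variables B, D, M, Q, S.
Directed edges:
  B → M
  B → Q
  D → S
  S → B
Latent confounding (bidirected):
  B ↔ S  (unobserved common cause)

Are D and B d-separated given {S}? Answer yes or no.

No — D and B are d-connected given {S}.

Bayes-Ball from D | {S} reaches {B,M,Q}.
B ∈ reach(D|{S}) ⇒ D ⊥̸ B | {S}.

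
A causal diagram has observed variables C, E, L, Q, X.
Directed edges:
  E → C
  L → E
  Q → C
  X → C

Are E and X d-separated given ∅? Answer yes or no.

Bayes-Ball from E | ∅ reaches {C,L}.
X ∉ reach(E|∅) ⇒ E ⊥ X | ∅.

Yes — E ⊥ X | ∅.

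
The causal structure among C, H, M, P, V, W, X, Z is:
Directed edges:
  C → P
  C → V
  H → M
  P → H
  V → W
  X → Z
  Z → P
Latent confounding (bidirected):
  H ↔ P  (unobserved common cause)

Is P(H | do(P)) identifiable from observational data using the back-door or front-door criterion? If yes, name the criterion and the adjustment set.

P(H|do(P)): not identifiable (no BD/FD set).

desc(P)\{P}={H,M}; candidates ⊆ {C,V,W,X,Z}.
P↔H: latent back-door arc(s) into P.
size 0: {}; under {} P still reaches {C,H,M,V,W,X,Z} ∋ H.
size 1: {C}, {V}, {W} …(+2); under {C} P still reaches {H,M,X,Z} ∋ H.
size 2: {C,V}, {C,W}, {C,X} …(+7); under {C,V} P still reaches {H,M,X,Z} ∋ H.
P↔H cannot be blocked by any observed set — no back-door set.
No mediator lies on a directed P→…→H path.
Neither criterion identifies P(H|do(P)) in this graph.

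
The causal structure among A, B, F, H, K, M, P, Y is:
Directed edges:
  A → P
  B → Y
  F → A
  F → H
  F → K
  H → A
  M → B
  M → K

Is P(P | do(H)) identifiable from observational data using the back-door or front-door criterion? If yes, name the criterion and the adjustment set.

desc(H)\{H}={A,P}; candidates ⊆ {B,F,K,M,Y}.
size 0: {}; under {} H still reaches {A,F,K,P} ∋ P.
{F}: H⊥P given {F} in G with H→· removed — back-door holds.
P(P|do(H)) = Σ_{F} P(P|H,F)·P(F).

P(P|do(H)): backdoor, adjust for {F}.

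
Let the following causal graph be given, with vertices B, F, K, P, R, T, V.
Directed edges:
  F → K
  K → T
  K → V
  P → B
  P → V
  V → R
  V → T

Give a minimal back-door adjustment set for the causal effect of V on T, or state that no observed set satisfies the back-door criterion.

V→T: minimal back-door set {K}.

desc(V)\{V}={R,T}; candidates ⊆ {B,F,K,P}.
size 0: {}; under {} V still reaches {B,F,K,P,T} ∋ T.
{K}: V⊥T given {K} in G with V→· removed — back-door holds.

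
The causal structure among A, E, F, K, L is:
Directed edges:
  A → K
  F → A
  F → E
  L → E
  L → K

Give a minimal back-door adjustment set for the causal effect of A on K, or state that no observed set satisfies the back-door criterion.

desc(A)\{A}={K}; candidates ⊆ {E,F,L}.
∅: A⊥K given ∅ in G with A→· removed — back-door holds.

A→K: minimal back-door set ∅.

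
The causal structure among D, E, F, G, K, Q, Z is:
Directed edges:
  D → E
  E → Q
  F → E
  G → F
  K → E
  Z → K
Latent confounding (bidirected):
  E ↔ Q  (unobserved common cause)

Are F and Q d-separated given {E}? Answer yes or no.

Bayes-Ball from F | {E} reaches {D,G,K,Q,Z}.
Q ∈ reach(F|{E}) ⇒ F ⊥̸ Q | {E}.

No — F and Q are d-connected given {E}.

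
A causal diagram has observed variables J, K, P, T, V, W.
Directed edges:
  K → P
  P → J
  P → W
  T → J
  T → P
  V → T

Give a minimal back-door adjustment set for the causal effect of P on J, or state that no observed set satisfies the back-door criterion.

desc(P)\{P}={J,W}; candidates ⊆ {K,T,V}.
size 0: {}; under {} P still reaches {J,K,T,V} ∋ J.
{T}: P⊥J given {T} in G with P→· removed — back-door holds.

P→J: minimal back-door set {T}.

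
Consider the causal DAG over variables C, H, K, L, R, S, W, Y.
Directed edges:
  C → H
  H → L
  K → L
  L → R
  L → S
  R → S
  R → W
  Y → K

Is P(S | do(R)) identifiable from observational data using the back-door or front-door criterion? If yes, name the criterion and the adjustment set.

P(S|do(R)): backdoor, adjust for {L}.

desc(R)\{R}={S,W}; candidates ⊆ {C,H,K,L,Y}.
size 0: {}; under {} R still reaches {C,H,K,L,S,Y} ∋ S.
{L}: R⊥S given {L} in G with R→· removed — back-door holds.
P(S|do(R)) = Σ_{L} P(S|R,L)·P(L).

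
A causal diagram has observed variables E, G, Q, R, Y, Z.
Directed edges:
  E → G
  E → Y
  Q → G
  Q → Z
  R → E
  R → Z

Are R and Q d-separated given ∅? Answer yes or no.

Bayes-Ball from R | ∅ reaches {E,G,Y,Z}.
Q ∉ reach(R|∅) ⇒ R ⊥ Q | ∅.

Yes — R ⊥ Q | ∅.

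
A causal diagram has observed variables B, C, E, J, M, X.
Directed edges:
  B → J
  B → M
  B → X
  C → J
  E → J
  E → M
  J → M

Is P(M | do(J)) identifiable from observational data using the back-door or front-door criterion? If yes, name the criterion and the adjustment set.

desc(J)\{J}={M}; candidates ⊆ {B,C,E,X}.
size 0: {}; under {} J still reaches {B,C,E,M,X} ∋ M.
size 1: {B}, {C}, {E} …(+1); under {B} J still reaches {C,E,M} ∋ M.
{B,E}: J⊥M given {B,E} in G with J→· removed — back-door holds.
P(M|do(J)) = Σ_{B,E} P(M|J,B,E)·P(B,E).

P(M|do(J)): backdoor, adjust for {B, E}.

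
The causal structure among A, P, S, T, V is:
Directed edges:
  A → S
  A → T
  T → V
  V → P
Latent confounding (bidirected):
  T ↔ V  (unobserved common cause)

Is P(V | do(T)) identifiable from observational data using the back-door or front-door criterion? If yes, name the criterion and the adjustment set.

desc(T)\{T}={P,V}; candidates ⊆ {A,S}.
T↔V: latent back-door arc(s) into T.
size 0: {}; under {} T still reaches {A,P,S,V} ∋ V.
size 1: {A}, {S}; under {A} T still reaches {P,V} ∋ V.
size 2: {A,S}; under {A,S} T still reaches {P,V} ∋ V.
T↔V cannot be blocked by any observed set — no back-door set.
No mediator lies on a directed T→…→V path.
Neither criterion identifies P(V|do(T)) in this graph.

P(V|do(T)): not identifiable (no BD/FD set).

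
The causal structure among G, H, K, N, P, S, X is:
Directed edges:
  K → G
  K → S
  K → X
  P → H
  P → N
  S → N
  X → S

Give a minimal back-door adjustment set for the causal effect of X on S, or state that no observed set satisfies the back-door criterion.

desc(X)\{X}={N,S}; candidates ⊆ {G,H,K,P}.
size 0: {}; under {} X still reaches {G,K,N,S} ∋ S.
{K}: X⊥S given {K} in G with X→· removed — back-door holds.

X→S: minimal back-door set {K}.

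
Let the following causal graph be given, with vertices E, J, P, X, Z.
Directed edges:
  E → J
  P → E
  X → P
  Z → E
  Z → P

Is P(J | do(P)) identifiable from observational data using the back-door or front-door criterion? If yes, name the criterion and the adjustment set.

P(J|do(P)): backdoor, adjust for {Z}.

desc(P)\{P}={E,J}; candidates ⊆ {X,Z}.
size 0: {}; under {} P still reaches {E,J,X,Z} ∋ J.
{Z}: P⊥J given {Z} in G with P→· removed — back-door holds.
P(J|do(P)) = Σ_{Z} P(J|P,Z)·P(Z).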